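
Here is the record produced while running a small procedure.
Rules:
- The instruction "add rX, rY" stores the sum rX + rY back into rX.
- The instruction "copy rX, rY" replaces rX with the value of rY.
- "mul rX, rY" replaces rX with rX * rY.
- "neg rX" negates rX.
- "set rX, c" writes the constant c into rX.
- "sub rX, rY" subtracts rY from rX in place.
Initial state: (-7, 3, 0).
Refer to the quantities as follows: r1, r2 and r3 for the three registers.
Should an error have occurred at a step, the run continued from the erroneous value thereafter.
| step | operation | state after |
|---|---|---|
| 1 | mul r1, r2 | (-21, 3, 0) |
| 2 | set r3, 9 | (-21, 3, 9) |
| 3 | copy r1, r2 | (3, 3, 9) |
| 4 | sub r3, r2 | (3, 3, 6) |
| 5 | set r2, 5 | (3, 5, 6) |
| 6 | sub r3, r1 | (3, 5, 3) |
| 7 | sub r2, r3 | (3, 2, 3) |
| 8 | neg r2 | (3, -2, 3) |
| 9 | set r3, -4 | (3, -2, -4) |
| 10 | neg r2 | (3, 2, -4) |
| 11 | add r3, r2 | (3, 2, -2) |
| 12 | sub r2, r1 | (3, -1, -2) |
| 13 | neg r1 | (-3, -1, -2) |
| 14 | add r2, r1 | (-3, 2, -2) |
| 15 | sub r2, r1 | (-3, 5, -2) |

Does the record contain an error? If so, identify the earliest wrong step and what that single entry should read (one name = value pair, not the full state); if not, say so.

step 14, r2 = -4

Recomputing the run from the initial state:
step 1: r1 = -21, r2 = 3, r3 = 0
step 2: r1 = -21, r2 = 3, r3 = 9
step 3: r1 = 3, r2 = 3, r3 = 9
step 4: r1 = 3, r2 = 3, r3 = 6
step 5: r1 = 3, r2 = 5, r3 = 6
step 6: r1 = 3, r2 = 5, r3 = 3
step 7: r1 = 3, r2 = 2, r3 = 3
step 8: r1 = 3, r2 = -2, r3 = 3
step 9: r1 = 3, r2 = -2, r3 = -4
step 10: r1 = 3, r2 = 2, r3 = -4
step 11: r1 = 3, r2 = 2, r3 = -2
step 12: r1 = 3, r2 = -1, r3 = -2
step 13: r1 = -3, r2 = -1, r3 = -2
step 14: r1 = -3, r2 = -4, r3 = -2
step 15: r1 = -3, r2 = -1, r3 = -2
The first disagreement with the record is at step 14, where the value should be r2 = -4.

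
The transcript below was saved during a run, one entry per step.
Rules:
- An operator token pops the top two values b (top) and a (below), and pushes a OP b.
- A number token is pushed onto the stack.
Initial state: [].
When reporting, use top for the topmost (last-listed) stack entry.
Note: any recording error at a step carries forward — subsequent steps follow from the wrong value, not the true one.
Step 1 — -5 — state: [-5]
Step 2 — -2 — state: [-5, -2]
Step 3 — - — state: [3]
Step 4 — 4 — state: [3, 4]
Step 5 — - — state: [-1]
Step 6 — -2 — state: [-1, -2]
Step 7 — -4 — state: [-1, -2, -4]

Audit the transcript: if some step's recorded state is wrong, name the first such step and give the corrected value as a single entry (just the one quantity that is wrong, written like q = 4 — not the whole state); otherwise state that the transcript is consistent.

step 3, top = -3

Recomputing the run from the initial state:
step 1: [-5]
step 2: [-5, -2]
step 3: [-3]
step 4: [-3, 4]
step 5: [-7]
step 6: [-7, -2]
step 7: [-7, -2, -4]
The first disagreement with the transcript is at step 3, where the value should be top = -3.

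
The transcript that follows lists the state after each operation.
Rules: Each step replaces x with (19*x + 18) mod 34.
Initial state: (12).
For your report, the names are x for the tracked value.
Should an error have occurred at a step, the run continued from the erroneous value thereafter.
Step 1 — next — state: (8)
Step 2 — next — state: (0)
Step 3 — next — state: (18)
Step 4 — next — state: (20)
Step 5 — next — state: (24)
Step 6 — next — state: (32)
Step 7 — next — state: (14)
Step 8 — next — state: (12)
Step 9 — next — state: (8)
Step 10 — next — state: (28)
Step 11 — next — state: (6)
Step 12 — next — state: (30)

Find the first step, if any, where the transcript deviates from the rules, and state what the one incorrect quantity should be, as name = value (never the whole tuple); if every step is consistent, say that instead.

Recomputing the run from the initial state:
step 1: x = 8
step 2: x = 0
step 3: x = 18
step 4: x = 20
step 5: x = 24
step 6: x = 32
step 7: x = 14
step 8: x = 12
step 9: x = 8
step 10: x = 0
step 11: x = 18
step 12: x = 20
The first disagreement with the transcript is at step 10, where the value should be x = 0.

step 10, x = 0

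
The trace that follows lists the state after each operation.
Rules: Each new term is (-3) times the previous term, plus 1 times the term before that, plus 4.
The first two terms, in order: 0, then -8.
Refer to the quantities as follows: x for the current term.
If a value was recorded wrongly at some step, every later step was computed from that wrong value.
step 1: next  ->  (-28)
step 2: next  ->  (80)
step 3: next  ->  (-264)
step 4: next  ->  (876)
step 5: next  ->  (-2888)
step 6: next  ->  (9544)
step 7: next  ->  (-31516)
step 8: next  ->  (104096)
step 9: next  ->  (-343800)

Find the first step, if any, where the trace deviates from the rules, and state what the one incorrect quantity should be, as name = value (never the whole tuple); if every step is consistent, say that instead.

step 1, x = 28

Recomputing the run from the initial state:
step 1: x = 28
step 2: x = -88
step 3: x = 296
step 4: x = -972
step 5: x = 3216
step 6: x = -10616
step 7: x = 35068
step 8: x = -115816
step 9: x = 382520
The first disagreement with the trace is at step 1, where the value should be x = 28.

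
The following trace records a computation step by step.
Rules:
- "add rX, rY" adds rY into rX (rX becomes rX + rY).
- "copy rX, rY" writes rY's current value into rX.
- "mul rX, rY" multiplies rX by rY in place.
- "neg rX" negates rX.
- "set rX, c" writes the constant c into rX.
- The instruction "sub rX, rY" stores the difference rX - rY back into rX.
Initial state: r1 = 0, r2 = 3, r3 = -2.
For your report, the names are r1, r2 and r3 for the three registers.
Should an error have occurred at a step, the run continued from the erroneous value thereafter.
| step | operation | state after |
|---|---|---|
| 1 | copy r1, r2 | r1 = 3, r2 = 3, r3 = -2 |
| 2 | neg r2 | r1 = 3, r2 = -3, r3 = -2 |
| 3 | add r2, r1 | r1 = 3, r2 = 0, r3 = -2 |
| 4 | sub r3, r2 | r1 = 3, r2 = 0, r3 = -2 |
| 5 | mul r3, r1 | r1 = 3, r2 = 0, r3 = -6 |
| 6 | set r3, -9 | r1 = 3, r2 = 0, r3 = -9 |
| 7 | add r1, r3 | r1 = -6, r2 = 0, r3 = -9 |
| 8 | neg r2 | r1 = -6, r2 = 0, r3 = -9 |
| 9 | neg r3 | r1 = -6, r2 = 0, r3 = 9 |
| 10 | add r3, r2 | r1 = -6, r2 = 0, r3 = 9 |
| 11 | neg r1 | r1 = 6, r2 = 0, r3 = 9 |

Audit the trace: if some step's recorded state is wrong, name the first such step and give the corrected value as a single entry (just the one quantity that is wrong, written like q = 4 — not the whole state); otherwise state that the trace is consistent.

no error

step 1: r1 = 3 -> same as recorded
step 2: r2 = -(3) = -3 -> checks out
step 3: r2 = -3 + 3 = 0 -> matches
step 4: r3 = -2 - 0 = -2 -> checks out
step 5: r3 = -2 * 3 = -6 -> no discrepancy
step 6: r3 = -9 -> consistent with the trace
step 7: r1 = 3 + -9 = -6 -> checks out
step 8: r2 = -(0) = 0 -> no discrepancy
step 9: r3 = -(-9) = 9 -> consistent with the trace
step 10: r3 = 9 + 0 = 9 -> same as recorded
step 11: r1 = -(-6) = 6 -> exactly as logged
The recomputation confirms every line.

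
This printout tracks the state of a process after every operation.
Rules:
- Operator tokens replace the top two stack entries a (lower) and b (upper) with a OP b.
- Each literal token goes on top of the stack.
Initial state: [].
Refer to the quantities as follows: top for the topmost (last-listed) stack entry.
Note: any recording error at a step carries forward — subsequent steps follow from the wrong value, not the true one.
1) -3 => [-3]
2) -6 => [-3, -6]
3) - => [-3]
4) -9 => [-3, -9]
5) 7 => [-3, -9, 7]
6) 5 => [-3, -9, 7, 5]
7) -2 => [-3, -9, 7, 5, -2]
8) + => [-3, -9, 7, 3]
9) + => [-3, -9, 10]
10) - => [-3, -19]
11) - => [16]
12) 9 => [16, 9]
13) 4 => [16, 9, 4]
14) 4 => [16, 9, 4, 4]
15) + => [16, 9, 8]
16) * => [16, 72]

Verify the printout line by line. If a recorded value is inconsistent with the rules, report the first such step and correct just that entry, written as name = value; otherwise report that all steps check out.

step 3, top = 3

1. push -3: top = -3 (same as recorded)
2. push -6: top = -6 (same as recorded)
3. -3 - -6 = 3 (the printout has a different value)
The audit stops at step 3: the recorded entry is wrong and should be top = 3.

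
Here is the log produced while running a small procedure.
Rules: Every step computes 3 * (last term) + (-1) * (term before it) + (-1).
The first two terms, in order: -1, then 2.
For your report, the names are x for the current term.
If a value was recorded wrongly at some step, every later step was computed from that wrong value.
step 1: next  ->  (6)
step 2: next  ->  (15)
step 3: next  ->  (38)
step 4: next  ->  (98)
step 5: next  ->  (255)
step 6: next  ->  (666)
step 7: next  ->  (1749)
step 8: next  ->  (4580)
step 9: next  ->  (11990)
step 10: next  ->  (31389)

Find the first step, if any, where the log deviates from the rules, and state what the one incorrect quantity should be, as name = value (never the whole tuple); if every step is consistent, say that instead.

step 7, x = 1742

step 1: x = 3*(2) + (-1)*(-1) + (-1) = 6 -> confirmed correct
step 2: x = 3*(6) + (-1)*(2) + (-1) = 15 -> checks out
step 3: x = 3*(15) + (-1)*(6) + (-1) = 38 -> in agreement
step 4: x = 3*(38) + (-1)*(15) + (-1) = 98 -> verified
step 5: x = 3*(98) + (-1)*(38) + (-1) = 255 -> in agreement
step 6: x = 3*(255) + (-1)*(98) + (-1) = 666 -> consistent with the log
step 7: x = 3*(666) + (-1)*(255) + (-1) = 1742 -> a discrepancy with the log
So the first discrepancy is step 7, where the right value is x = 1742.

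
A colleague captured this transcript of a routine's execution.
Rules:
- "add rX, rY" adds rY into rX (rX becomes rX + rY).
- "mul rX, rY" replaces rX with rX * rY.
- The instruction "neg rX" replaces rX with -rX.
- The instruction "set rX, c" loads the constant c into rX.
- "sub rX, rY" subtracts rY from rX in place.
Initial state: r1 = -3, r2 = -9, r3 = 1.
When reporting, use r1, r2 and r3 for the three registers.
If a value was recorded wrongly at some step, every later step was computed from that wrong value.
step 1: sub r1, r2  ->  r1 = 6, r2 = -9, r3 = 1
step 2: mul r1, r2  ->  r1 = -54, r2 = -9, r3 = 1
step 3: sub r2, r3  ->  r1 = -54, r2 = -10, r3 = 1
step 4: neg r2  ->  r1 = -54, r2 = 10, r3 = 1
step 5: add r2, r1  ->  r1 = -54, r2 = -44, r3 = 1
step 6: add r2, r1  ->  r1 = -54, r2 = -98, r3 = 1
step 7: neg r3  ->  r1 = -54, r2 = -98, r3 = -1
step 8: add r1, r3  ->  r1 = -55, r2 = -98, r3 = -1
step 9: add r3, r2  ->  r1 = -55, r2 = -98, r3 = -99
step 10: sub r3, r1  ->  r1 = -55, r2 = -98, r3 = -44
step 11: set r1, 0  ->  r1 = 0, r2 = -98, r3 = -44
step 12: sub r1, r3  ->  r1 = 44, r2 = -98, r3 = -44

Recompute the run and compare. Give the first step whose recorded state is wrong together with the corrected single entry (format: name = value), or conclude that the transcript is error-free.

no error

Recomputing the run from the initial state:
step 1: r1 = 6, r2 = -9, r3 = 1
step 2: r1 = -54, r2 = -9, r3 = 1
step 3: r1 = -54, r2 = -10, r3 = 1
step 4: r1 = -54, r2 = 10, r3 = 1
step 5: r1 = -54, r2 = -44, r3 = 1
step 6: r1 = -54, r2 = -98, r3 = 1
step 7: r1 = -54, r2 = -98, r3 = -1
step 8: r1 = -55, r2 = -98, r3 = -1
step 9: r1 = -55, r2 = -98, r3 = -99
step 10: r1 = -55, r2 = -98, r3 = -44
step 11: r1 = 0, r2 = -98, r3 = -44
step 12: r1 = 44, r2 = -98, r3 = -44
This matches the transcript at every step.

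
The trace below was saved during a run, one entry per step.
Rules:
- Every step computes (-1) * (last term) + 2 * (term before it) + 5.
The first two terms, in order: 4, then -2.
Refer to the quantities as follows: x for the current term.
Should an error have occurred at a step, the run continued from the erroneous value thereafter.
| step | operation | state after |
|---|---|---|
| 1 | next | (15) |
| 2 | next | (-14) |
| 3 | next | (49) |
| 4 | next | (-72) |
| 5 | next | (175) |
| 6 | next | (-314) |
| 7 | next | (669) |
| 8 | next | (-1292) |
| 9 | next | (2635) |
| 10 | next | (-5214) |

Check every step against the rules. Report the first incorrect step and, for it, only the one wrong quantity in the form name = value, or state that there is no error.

1. x = -1*(-2) + (2)*(4) + (5) = 15 (consistent with the trace)
2. x = -1*(15) + (2)*(-2) + (5) = -14 (confirmed correct)
3. x = -1*(-14) + (2)*(15) + (5) = 49 (verified)
4. x = -1*(49) + (2)*(-14) + (5) = -72 (confirmed correct)
5. x = -1*(-72) + (2)*(49) + (5) = 175 (no discrepancy)
6. x = -1*(175) + (2)*(-72) + (5) = -314 (agrees with the trace)
7. x = -1*(-314) + (2)*(175) + (5) = 669 (exactly as logged)
8. x = -1*(669) + (2)*(-314) + (5) = -1292 (checks out)
9. x = -1*(-1292) + (2)*(669) + (5) = 2635 (confirmed correct)
10. x = -1*(2635) + (2)*(-1292) + (5) = -5214 (same as recorded)
Nothing is out of place; the run is error-free.

no error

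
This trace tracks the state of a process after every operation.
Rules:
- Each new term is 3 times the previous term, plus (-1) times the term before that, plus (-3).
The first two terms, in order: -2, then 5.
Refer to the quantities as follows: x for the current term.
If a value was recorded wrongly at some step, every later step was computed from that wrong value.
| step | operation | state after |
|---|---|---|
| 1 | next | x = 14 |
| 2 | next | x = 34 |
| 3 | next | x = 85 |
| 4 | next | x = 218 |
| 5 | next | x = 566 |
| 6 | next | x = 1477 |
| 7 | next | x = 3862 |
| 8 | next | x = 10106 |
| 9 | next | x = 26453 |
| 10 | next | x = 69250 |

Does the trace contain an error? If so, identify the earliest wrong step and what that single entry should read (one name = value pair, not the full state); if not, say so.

1. x = 3*(5) + (-1)*(-2) + (-3) = 14 (checks out)
2. x = 3*(14) + (-1)*(5) + (-3) = 34 (consistent with the trace)
3. x = 3*(34) + (-1)*(14) + (-3) = 85 (in agreement)
4. x = 3*(85) + (-1)*(34) + (-3) = 218 (no discrepancy)
5. x = 3*(218) + (-1)*(85) + (-3) = 566 (same as recorded)
6. x = 3*(566) + (-1)*(218) + (-3) = 1477 (verified)
7. x = 3*(1477) + (-1)*(566) + (-3) = 3862 (matches)
8. x = 3*(3862) + (-1)*(1477) + (-3) = 10106 (in agreement)
9. x = 3*(10106) + (-1)*(3862) + (-3) = 26453 (in agreement)
10. x = 3*(26453) + (-1)*(10106) + (-3) = 69250 (in agreement)
No step deviates from the rules.

no error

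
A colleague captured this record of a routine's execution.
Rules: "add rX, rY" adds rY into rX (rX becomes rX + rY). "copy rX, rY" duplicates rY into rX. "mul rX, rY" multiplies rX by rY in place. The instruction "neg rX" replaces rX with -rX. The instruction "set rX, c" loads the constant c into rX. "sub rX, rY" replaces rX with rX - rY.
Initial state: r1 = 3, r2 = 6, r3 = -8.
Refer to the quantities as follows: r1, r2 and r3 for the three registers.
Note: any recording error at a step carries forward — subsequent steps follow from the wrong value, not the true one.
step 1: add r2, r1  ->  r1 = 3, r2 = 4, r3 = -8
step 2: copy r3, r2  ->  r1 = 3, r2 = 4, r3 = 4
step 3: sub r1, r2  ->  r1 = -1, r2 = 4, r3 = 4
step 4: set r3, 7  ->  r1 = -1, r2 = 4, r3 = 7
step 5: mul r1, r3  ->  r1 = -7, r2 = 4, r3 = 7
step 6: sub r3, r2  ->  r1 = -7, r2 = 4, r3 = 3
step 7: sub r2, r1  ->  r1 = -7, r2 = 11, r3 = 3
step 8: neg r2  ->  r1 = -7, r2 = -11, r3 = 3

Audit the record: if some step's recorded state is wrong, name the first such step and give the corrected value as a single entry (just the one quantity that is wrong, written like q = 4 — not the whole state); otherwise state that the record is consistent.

step 1, r2 = 9

1. r2 = 6 + 3 = 9 (this is not what the record shows)
That makes step 1 the first incorrect line — r2 = 9 is what it should show.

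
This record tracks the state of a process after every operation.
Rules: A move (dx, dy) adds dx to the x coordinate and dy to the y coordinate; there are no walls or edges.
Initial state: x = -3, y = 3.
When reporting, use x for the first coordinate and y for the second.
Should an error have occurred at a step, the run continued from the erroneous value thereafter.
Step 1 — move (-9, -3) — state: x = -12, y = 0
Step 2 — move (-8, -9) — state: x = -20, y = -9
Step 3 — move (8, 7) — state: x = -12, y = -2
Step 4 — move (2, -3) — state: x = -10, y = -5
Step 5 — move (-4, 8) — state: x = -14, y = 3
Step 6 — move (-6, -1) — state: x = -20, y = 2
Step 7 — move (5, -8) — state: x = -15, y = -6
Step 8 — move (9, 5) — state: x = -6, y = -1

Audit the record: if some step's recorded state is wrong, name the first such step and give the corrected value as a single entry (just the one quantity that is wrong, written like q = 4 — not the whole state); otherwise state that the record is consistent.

Step 1: x = -3 + (-9) = -12, y = 3 + (-3) = 0 — checks out.
Step 2: x = -12 + (-8) = -20, y = 0 + (-9) = -9 — in agreement.
Step 3: x = -20 + (8) = -12, y = -9 + (7) = -2 — confirmed correct.
Step 4: x = -12 + (2) = -10, y = -2 + (-3) = -5 — confirmed correct.
Step 5: x = -10 + (-4) = -14, y = -5 + (8) = 3 — in agreement.
Step 6: x = -14 + (-6) = -20, y = 3 + (-1) = 2 — agrees with the record.
Step 7: x = -20 + (5) = -15, y = 2 + (-8) = -6 — verified.
Step 8: x = -15 + (9) = -6, y = -6 + (5) = -1 — checks out.
Every step is consistent.

no error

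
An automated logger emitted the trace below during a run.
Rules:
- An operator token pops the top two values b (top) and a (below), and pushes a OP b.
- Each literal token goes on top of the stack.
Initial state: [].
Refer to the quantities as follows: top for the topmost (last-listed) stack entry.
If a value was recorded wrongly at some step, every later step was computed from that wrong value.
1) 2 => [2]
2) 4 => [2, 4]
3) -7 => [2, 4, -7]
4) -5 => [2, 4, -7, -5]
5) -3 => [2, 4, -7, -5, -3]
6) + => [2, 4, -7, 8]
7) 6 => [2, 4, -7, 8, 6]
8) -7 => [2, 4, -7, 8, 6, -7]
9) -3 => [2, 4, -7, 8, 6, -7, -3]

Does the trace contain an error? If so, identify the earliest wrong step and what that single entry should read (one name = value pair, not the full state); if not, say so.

1. push 2: top = 2 (exactly as logged)
2. push 4: top = 4 (no discrepancy)
3. push -7: top = -7 (in agreement)
4. push -5: top = -5 (in agreement)
5. push -3: top = -3 (confirmed correct)
6. -5 + -3 = -8 (the trace disagrees here)
Step 6 is the first one off; corrected, top = -8.

step 6, top = -8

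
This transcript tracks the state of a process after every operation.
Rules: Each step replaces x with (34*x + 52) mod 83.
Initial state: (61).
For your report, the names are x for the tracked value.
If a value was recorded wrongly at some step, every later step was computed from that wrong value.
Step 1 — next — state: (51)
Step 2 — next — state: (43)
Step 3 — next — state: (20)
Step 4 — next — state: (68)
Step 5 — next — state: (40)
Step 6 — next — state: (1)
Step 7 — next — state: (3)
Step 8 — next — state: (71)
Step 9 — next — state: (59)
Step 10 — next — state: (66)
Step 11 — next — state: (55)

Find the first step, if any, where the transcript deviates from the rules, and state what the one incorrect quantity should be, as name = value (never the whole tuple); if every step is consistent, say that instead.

no error

Recomputing the run from the initial state:
step 1: x = 51
step 2: x = 43
step 3: x = 20
step 4: x = 68
step 5: x = 40
step 6: x = 1
step 7: x = 3
step 8: x = 71
step 9: x = 59
step 10: x = 66
step 11: x = 55
This matches the transcript at every step.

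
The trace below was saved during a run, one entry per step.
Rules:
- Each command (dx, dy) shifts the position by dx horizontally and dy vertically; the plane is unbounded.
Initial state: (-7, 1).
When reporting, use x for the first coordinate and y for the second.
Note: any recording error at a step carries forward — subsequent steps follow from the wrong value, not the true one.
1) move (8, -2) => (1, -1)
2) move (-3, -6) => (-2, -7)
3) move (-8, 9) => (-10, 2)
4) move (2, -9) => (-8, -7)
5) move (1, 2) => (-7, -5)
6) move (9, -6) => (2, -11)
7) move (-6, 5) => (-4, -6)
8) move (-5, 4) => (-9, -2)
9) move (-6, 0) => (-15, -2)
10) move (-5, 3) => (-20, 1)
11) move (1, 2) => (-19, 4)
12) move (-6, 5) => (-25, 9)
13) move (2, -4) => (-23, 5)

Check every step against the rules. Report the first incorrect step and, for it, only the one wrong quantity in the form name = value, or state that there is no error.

step 11, y = 3

step 1: x = -7 + (8) = 1, y = 1 + (-2) = -1 -> verified
step 2: x = 1 + (-3) = -2, y = -1 + (-6) = -7 -> exactly as logged
step 3: x = -2 + (-8) = -10, y = -7 + (9) = 2 -> checks out
step 4: x = -10 + (2) = -8, y = 2 + (-9) = -7 -> checks out
step 5: x = -8 + (1) = -7, y = -7 + (2) = -5 -> consistent with the trace
step 6: x = -7 + (9) = 2, y = -5 + (-6) = -11 -> exactly as logged
step 7: x = 2 + (-6) = -4, y = -11 + (5) = -6 -> checks out
step 8: x = -4 + (-5) = -9, y = -6 + (4) = -2 -> verified
step 9: x = -9 + (-6) = -15, y = -2 + (0) = -2 -> agrees with the trace
step 10: x = -15 + (-5) = -20, y = -2 + (3) = 1 -> confirmed correct
step 11: x = -20 + (1) = -19, y = 1 + (2) = 3 -> the recorded entry deviates here
That makes step 11 the first incorrect line — y = 3 is what it should show.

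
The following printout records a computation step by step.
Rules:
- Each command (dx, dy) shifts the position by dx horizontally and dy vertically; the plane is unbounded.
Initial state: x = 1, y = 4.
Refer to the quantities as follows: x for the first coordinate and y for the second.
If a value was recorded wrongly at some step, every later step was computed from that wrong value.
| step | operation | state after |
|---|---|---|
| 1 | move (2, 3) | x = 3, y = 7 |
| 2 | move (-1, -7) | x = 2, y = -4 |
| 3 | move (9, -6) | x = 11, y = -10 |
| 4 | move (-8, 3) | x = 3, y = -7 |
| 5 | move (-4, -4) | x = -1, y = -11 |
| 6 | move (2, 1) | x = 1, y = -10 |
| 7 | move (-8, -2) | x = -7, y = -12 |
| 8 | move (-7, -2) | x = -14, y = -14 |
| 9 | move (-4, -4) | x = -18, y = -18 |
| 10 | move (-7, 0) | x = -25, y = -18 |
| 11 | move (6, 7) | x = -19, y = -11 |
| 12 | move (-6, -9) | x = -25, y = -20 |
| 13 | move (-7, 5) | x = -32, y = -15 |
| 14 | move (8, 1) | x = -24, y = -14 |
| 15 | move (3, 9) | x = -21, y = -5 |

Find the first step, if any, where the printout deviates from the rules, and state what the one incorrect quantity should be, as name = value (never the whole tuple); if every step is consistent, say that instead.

Recomputing the run from the initial state:
step 1: x = 3, y = 7
step 2: x = 2, y = 0
step 3: x = 11, y = -6
step 4: x = 3, y = -3
step 5: x = -1, y = -7
step 6: x = 1, y = -6
step 7: x = -7, y = -8
step 8: x = -14, y = -10
step 9: x = -18, y = -14
step 10: x = -25, y = -14
step 11: x = -19, y = -7
step 12: x = -25, y = -16
step 13: x = -32, y = -11
step 14: x = -24, y = -10
step 15: x = -21, y = -1
The first disagreement with the printout is at step 2, where the value should be y = 0.

step 2, y = 0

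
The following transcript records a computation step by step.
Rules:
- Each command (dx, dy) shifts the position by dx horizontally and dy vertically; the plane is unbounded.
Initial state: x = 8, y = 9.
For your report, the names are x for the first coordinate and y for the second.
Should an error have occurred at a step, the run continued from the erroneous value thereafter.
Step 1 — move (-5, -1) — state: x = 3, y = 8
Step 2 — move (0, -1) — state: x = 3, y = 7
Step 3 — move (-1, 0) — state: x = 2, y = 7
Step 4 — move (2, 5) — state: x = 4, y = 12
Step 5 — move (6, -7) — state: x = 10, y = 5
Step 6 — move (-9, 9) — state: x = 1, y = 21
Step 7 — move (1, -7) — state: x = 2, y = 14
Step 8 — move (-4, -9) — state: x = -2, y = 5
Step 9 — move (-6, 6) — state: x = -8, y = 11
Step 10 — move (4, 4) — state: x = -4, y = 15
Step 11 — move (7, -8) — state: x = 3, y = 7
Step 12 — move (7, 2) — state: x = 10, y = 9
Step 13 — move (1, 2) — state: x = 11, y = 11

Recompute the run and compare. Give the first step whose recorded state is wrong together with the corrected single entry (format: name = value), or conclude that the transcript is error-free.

step 6, y = 14

Recomputing the run from the initial state:
step 1: x = 3, y = 8
step 2: x = 3, y = 7
step 3: x = 2, y = 7
step 4: x = 4, y = 12
step 5: x = 10, y = 5
step 6: x = 1, y = 14
step 7: x = 2, y = 7
step 8: x = -2, y = -2
step 9: x = -8, y = 4
step 10: x = -4, y = 8
step 11: x = 3, y = 0
step 12: x = 10, y = 2
step 13: x = 11, y = 4
The first disagreement with the transcript is at step 6, where the value should be y = 14.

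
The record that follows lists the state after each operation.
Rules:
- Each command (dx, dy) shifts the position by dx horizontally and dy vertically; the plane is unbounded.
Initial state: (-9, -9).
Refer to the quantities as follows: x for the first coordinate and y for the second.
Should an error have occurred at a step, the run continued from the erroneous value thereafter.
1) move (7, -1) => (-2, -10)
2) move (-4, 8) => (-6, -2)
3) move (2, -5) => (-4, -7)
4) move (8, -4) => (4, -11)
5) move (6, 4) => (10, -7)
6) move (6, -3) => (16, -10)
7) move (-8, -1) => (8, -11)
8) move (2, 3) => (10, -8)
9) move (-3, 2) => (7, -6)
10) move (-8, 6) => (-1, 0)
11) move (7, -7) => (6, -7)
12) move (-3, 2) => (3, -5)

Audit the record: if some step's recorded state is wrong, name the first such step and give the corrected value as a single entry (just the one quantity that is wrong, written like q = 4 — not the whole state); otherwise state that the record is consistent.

Step 1: x = -9 + (7) = -2, y = -9 + (-1) = -10 — same as recorded.
Step 2: x = -2 + (-4) = -6, y = -10 + (8) = -2 — exactly as logged.
Step 3: x = -6 + (2) = -4, y = -2 + (-5) = -7 — exactly as logged.
Step 4: x = -4 + (8) = 4, y = -7 + (-4) = -11 — verified.
Step 5: x = 4 + (6) = 10, y = -11 + (4) = -7 — confirmed correct.
Step 6: x = 10 + (6) = 16, y = -7 + (-3) = -10 — no discrepancy.
Step 7: x = 16 + (-8) = 8, y = -10 + (-1) = -11 — matches.
Step 8: x = 8 + (2) = 10, y = -11 + (3) = -8 — consistent with the record.
Step 9: x = 10 + (-3) = 7, y = -8 + (2) = -6 — verified.
Step 10: x = 7 + (-8) = -1, y = -6 + (6) = 0 — checks out.
Step 11: x = -1 + (7) = 6, y = 0 + (-7) = -7 — consistent with the record.
Step 12: x = 6 + (-3) = 3, y = -7 + (2) = -5 — agrees with the record.
The recomputation confirms every line.

no error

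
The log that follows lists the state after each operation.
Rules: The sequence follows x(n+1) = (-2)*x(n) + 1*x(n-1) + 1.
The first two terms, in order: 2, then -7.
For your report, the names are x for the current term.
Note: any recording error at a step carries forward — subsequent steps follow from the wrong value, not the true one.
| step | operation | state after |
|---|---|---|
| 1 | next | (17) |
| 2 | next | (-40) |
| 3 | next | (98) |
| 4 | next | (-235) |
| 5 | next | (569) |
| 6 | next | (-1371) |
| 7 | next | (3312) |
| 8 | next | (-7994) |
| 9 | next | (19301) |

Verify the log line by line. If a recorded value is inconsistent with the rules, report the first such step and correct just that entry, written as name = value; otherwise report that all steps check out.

step 6, x = -1372

Step 1: x = -2*(-7) + (1)*(2) + (1) = 17 — consistent with the log.
Step 2: x = -2*(17) + (1)*(-7) + (1) = -40 — same as recorded.
Step 3: x = -2*(-40) + (1)*(17) + (1) = 98 — verified.
Step 4: x = -2*(98) + (1)*(-40) + (1) = -235 — no discrepancy.
Step 5: x = -2*(-235) + (1)*(98) + (1) = 569 — consistent with the log.
Step 6: x = -2*(569) + (1)*(-235) + (1) = -1372 — first mismatch against the log.
Step 6 is the first one off; corrected, x = -1372.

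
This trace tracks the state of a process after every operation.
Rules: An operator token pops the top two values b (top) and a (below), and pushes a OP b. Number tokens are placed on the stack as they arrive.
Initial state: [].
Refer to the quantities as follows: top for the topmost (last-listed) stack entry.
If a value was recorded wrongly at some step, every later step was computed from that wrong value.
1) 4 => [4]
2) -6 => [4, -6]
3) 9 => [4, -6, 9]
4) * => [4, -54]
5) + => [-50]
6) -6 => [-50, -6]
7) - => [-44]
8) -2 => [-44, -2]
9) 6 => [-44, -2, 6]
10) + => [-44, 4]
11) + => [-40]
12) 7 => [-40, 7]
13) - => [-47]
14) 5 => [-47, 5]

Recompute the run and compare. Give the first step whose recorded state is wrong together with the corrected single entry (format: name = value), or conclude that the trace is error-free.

Step 1: push 4: top = 4 — verified.
Step 2: push -6: top = -6 — in agreement.
Step 3: push 9: top = 9 — verified.
Step 4: -6 * 9 = -54 — verified.
Step 5: 4 + -54 = -50 — verified.
Step 6: push -6: top = -6 — no discrepancy.
Step 7: -50 - -6 = -44 — in agreement.
Step 8: push -2: top = -2 — no discrepancy.
Step 9: push 6: top = 6 — consistent with the trace.
Step 10: -2 + 6 = 4 — same as recorded.
Step 11: -44 + 4 = -40 — exactly as logged.
Step 12: push 7: top = 7 — in agreement.
Step 13: -40 - 7 = -47 — checks out.
Step 14: push 5: top = 5 — in agreement.
Each recorded entry agrees with the recomputation.

no error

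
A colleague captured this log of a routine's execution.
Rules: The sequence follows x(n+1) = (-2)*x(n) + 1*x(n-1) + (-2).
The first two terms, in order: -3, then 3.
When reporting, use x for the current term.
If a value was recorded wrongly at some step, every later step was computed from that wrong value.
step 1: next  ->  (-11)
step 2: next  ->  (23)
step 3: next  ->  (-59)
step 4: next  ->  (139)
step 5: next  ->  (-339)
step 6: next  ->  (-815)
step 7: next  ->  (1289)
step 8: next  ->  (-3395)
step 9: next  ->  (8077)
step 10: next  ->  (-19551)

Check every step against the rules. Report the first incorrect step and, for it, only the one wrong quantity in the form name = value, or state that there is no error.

Recomputing the run from the initial state:
step 1: x = -11
step 2: x = 23
step 3: x = -59
step 4: x = 139
step 5: x = -339
step 6: x = 815
step 7: x = -1971
step 8: x = 4755
step 9: x = -11483
step 10: x = 27719
The first disagreement with the log is at step 6, where the value should be x = 815.

step 6, x = 815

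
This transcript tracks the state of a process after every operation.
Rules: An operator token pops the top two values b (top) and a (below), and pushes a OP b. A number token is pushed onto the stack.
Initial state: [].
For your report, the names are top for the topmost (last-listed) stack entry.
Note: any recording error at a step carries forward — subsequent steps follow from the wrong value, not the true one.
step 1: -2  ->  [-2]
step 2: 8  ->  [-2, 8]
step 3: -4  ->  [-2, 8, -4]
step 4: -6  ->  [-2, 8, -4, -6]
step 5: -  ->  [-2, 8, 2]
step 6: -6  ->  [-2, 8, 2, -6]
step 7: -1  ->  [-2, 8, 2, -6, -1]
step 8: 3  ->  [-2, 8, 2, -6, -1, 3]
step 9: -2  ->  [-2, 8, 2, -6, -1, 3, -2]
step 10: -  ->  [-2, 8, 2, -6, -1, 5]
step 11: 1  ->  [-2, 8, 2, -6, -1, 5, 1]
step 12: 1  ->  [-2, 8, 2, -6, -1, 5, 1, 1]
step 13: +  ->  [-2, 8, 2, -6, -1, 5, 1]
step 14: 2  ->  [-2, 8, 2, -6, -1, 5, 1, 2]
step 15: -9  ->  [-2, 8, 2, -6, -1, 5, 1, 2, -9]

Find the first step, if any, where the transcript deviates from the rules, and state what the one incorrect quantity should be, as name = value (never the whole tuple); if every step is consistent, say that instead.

Recomputing the run from the initial state:
step 1: [-2]
step 2: [-2, 8]
step 3: [-2, 8, -4]
step 4: [-2, 8, -4, -6]
step 5: [-2, 8, 2]
step 6: [-2, 8, 2, -6]
step 7: [-2, 8, 2, -6, -1]
step 8: [-2, 8, 2, -6, -1, 3]
step 9: [-2, 8, 2, -6, -1, 3, -2]
step 10: [-2, 8, 2, -6, -1, 5]
step 11: [-2, 8, 2, -6, -1, 5, 1]
step 12: [-2, 8, 2, -6, -1, 5, 1, 1]
step 13: [-2, 8, 2, -6, -1, 5, 2]
step 14: [-2, 8, 2, -6, -1, 5, 2, 2]
step 15: [-2, 8, 2, -6, -1, 5, 2, 2, -9]
The first disagreement with the transcript is at step 13, where the value should be top = 2.

step 13, top = 2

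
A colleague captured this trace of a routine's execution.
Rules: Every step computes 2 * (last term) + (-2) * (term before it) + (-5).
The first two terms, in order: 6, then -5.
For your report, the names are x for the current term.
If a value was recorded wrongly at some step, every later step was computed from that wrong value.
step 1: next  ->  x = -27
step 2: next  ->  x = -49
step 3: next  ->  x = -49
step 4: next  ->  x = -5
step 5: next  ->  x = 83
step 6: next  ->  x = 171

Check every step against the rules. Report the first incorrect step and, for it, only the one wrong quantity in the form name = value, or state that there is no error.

Recomputing the run from the initial state:
step 1: x = -27
step 2: x = -49
step 3: x = -49
step 4: x = -5
step 5: x = 83
step 6: x = 171
This matches the trace at every step.

no error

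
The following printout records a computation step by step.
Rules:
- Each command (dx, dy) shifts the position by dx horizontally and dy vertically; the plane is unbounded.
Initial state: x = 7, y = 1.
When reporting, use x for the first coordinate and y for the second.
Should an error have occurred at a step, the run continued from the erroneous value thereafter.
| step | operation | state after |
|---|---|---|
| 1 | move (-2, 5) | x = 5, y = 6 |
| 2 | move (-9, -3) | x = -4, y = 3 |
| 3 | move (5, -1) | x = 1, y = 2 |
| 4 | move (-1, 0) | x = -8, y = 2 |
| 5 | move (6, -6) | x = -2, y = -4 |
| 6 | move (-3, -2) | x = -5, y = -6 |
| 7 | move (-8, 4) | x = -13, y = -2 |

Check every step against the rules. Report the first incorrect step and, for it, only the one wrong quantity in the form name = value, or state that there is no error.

Recomputing the run from the initial state:
step 1: x = 5, y = 6
step 2: x = -4, y = 3
step 3: x = 1, y = 2
step 4: x = 0, y = 2
step 5: x = 6, y = -4
step 6: x = 3, y = -6
step 7: x = -5, y = -2
The first disagreement with the printout is at step 4, where the value should be x = 0.

step 4, x = 0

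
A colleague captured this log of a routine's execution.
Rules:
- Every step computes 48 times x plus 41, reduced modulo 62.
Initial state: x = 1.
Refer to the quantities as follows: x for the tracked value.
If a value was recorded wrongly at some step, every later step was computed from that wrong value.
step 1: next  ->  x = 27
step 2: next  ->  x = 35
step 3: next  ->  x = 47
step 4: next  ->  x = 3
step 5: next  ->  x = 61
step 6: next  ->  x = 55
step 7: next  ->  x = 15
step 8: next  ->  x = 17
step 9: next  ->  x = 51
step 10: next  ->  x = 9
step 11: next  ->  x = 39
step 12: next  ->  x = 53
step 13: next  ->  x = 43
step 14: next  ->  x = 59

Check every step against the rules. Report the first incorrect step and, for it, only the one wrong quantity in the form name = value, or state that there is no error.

no error

Recomputing the run from the initial state:
step 1: x = 27
step 2: x = 35
step 3: x = 47
step 4: x = 3
step 5: x = 61
step 6: x = 55
step 7: x = 15
step 8: x = 17
step 9: x = 51
step 10: x = 9
step 11: x = 39
step 12: x = 53
step 13: x = 43
step 14: x = 59
This matches the log at every step.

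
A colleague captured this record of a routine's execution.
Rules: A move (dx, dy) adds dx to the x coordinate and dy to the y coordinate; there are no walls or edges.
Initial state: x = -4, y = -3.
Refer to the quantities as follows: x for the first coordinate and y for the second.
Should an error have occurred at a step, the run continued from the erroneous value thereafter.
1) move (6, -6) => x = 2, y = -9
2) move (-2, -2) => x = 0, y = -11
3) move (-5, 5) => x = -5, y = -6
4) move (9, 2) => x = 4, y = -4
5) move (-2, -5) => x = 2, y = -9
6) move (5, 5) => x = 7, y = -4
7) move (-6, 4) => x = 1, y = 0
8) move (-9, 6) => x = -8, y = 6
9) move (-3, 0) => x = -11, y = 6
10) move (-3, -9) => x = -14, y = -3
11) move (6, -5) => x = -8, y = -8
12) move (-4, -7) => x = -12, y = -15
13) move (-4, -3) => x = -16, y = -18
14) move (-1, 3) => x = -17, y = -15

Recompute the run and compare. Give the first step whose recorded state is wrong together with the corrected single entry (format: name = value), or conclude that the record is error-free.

no error

Step 1: x = -4 + (6) = 2, y = -3 + (-6) = -9 — in agreement.
Step 2: x = 2 + (-2) = 0, y = -9 + (-2) = -11 — confirmed correct.
Step 3: x = 0 + (-5) = -5, y = -11 + (5) = -6 — consistent with the record.
Step 4: x = -5 + (9) = 4, y = -6 + (2) = -4 — exactly as logged.
Step 5: x = 4 + (-2) = 2, y = -4 + (-5) = -9 — checks out.
Step 6: x = 2 + (5) = 7, y = -9 + (5) = -4 — same as recorded.
Step 7: x = 7 + (-6) = 1, y = -4 + (4) = 0 — agrees with the record.
Step 8: x = 1 + (-9) = -8, y = 0 + (6) = 6 — checks out.
Step 9: x = -8 + (-3) = -11, y = 6 + (0) = 6 — agrees with the record.
Step 10: x = -11 + (-3) = -14, y = 6 + (-9) = -3 — same as recorded.
Step 11: x = -14 + (6) = -8, y = -3 + (-5) = -8 — consistent with the record.
Step 12: x = -8 + (-4) = -12, y = -8 + (-7) = -15 — matches.
Step 13: x = -12 + (-4) = -16, y = -15 + (-3) = -18 — confirmed correct.
Step 14: x = -16 + (-1) = -17, y = -18 + (3) = -15 — no discrepancy.
The recomputation confirms every line.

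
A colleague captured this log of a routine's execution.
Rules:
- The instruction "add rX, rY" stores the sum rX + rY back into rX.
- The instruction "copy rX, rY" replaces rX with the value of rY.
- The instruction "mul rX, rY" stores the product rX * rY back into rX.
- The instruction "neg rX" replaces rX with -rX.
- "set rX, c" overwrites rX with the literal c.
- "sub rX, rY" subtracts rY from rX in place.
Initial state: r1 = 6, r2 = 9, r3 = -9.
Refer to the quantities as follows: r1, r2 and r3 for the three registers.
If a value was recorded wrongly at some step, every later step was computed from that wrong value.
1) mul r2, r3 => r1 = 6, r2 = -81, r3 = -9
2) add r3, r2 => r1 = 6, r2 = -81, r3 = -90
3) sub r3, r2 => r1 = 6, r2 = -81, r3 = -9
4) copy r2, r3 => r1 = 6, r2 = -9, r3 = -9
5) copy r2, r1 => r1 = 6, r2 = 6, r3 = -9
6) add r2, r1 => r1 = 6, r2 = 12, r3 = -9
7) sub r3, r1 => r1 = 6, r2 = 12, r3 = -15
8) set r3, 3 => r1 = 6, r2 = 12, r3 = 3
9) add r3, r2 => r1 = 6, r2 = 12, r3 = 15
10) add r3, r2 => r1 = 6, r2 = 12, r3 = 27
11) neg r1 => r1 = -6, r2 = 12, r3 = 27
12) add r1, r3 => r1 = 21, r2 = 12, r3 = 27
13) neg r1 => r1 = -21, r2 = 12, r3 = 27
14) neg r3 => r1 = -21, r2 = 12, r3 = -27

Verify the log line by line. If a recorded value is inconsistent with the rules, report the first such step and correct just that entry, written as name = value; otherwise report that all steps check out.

Recomputing the run from the initial state:
step 1: r1 = 6, r2 = -81, r3 = -9
step 2: r1 = 6, r2 = -81, r3 = -90
step 3: r1 = 6, r2 = -81, r3 = -9
step 4: r1 = 6, r2 = -9, r3 = -9
step 5: r1 = 6, r2 = 6, r3 = -9
step 6: r1 = 6, r2 = 12, r3 = -9
step 7: r1 = 6, r2 = 12, r3 = -15
step 8: r1 = 6, r2 = 12, r3 = 3
step 9: r1 = 6, r2 = 12, r3 = 15
step 10: r1 = 6, r2 = 12, r3 = 27
step 11: r1 = -6, r2 = 12, r3 = 27
step 12: r1 = 21, r2 = 12, r3 = 27
step 13: r1 = -21, r2 = 12, r3 = 27
step 14: r1 = -21, r2 = 12, r3 = -27
This matches the log at every step.

no error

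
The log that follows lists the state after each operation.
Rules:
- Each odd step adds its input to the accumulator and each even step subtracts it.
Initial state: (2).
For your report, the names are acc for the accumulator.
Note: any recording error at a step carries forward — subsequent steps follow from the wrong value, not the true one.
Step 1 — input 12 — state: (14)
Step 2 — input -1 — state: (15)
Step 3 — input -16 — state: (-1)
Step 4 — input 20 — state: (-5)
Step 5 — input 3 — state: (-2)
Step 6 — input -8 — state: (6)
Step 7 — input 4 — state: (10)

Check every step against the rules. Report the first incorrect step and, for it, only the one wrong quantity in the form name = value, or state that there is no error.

Recomputing the run from the initial state:
step 1: acc = 14
step 2: acc = 15
step 3: acc = -1
step 4: acc = -21
step 5: acc = -18
step 6: acc = -10
step 7: acc = -6
The first disagreement with the log is at step 4, where the value should be acc = -21.

step 4, acc = -21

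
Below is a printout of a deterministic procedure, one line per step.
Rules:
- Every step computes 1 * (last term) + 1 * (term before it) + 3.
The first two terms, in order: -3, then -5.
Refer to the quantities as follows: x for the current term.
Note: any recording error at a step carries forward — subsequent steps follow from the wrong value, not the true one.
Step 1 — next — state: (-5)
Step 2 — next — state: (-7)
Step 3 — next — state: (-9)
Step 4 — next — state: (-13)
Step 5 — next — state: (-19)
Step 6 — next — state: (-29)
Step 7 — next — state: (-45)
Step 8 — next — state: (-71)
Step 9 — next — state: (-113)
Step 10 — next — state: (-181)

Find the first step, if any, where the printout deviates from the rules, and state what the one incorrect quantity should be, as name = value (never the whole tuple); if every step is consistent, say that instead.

no error

Recomputing the run from the initial state:
step 1: x = -5
step 2: x = -7
step 3: x = -9
step 4: x = -13
step 5: x = -19
step 6: x = -29
step 7: x = -45
step 8: x = -71
step 9: x = -113
step 10: x = -181
This matches the printout at every step.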